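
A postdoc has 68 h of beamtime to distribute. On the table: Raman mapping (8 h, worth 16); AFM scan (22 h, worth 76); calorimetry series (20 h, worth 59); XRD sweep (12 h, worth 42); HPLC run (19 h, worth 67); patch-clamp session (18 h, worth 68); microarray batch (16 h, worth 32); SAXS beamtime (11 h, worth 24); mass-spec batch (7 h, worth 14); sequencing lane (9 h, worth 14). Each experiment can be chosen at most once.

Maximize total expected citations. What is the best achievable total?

Taking the top-ratio experiments first gives Raman mapping + XRD sweep + HPLC run + patch-clamp session + SAXS beamtime for 217 (68 h).
Replace XRD sweep and SAXS beamtime with AFM scan: the trade gains 10 net, giving 227 at 67 h.
Runner-up AFM scan + HPLC run + patch-clamp session + mass-spec batch tops out at 225.

227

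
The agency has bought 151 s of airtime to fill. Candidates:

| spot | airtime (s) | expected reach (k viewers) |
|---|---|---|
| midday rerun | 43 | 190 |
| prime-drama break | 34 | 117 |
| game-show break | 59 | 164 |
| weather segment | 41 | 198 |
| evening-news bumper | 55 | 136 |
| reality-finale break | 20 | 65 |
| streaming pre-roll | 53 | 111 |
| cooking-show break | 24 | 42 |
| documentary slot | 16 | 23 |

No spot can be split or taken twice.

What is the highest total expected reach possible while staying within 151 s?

570

By expected reach per s: weather segment 4.83, midday rerun 4.42, prime-drama break 3.44, reality-finale break 3.25 lead.
Midday rerun + prime-drama break + weather segment + reality-finale break uses 138 of the 151 s and totals 570.
The closest alternative, midday rerun + game-show break + weather segment, reaches only 552.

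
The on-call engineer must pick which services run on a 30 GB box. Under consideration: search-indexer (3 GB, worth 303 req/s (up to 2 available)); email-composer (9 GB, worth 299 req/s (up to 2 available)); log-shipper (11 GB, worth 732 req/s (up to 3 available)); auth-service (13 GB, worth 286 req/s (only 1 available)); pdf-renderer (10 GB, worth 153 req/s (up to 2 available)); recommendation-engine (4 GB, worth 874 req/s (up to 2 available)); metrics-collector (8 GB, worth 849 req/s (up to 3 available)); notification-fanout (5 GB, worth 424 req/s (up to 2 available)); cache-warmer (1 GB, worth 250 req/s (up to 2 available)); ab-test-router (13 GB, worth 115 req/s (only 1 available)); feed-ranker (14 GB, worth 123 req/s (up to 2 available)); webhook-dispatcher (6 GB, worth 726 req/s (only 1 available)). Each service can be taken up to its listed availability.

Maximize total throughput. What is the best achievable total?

By throughput per GB: cache-warmer 250.00, recommendation-engine 218.50, webhook-dispatcher 121.00 lead.
Best packing: 2×search-indexer + 2×recommendation-engine + metrics-collector + 2×cache-warmer + webhook-dispatcher — 30 GB, 4429 total.
That's the maximum — no swap from here does better than 4429.

4429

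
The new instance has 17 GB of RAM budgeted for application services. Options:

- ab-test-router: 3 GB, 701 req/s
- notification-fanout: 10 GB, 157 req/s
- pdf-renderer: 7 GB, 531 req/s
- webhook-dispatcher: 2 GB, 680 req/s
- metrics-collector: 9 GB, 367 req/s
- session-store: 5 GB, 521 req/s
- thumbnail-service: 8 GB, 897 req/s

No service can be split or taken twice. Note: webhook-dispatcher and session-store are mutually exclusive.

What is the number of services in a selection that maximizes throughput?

Best achievable throughput is 2278.
ab-test-router + webhook-dispatcher + thumbnail-service hits 2278 at 13 GB.
Any selection reaching 2278 contains exactly 3 services.

3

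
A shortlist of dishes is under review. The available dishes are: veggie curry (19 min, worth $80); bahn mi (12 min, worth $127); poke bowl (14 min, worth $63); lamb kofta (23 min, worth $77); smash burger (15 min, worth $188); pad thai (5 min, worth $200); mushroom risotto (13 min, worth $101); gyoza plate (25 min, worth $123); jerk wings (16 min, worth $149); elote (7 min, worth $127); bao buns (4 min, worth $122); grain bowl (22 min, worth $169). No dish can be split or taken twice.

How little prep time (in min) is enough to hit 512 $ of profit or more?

27

Minimise min subject to total profit ≥ 512.
smash burger + pad thai + elote reaches 515 using 27 min.
No combination under 27 min hits 512.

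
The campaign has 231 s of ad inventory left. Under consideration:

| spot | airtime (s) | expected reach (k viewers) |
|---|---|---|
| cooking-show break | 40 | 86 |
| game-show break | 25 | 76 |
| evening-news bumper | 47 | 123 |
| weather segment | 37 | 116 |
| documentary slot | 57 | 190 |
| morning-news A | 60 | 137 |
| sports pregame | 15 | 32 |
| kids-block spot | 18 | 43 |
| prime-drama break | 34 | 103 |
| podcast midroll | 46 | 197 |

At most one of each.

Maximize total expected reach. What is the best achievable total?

Density check — podcast midroll 4.28, documentary slot 3.33, weather segment 3.14 are the best per s.
Greedy by ratio would take game-show break + weather segment + documentary slot + kids-block spot + prime-drama break + podcast midroll: 217 s used, total 725.
Replace prime-drama break with evening-news bumper: the trade gains 20 net, giving 745 at 230 s.
Nothing else within 231 s beats 745.

745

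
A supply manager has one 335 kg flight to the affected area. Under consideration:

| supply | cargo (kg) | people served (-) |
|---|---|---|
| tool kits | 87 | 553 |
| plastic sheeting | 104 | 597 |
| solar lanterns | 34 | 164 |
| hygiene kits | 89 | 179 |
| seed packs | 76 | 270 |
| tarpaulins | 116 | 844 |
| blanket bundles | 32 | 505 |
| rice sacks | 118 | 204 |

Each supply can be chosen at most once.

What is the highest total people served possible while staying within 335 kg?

Density check — blanket bundles 15.78, tarpaulins 7.28, tool kits 6.36 are the best per kg.
Greedy by ratio would take tool kits + solar lanterns + tarpaulins + blanket bundles: 269 kg used, total 2066.
Dropping tool kits and solar lanterns frees 121 kg; slotting in plastic sheeting + seed packs (180 kg) lifts the total to 2216 at 328 kg.
Nothing else within 335 kg beats 2216.

2216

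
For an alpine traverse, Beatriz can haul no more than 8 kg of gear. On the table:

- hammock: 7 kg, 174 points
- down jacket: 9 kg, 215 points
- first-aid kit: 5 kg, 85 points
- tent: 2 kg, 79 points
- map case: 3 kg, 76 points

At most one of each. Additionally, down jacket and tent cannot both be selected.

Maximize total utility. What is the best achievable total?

174

A density-first pass picks tent + map case — 155 at 5 kg.
The 5 kg tied up in tent and map case is better spent on hammock — total rises to 174 (7 kg).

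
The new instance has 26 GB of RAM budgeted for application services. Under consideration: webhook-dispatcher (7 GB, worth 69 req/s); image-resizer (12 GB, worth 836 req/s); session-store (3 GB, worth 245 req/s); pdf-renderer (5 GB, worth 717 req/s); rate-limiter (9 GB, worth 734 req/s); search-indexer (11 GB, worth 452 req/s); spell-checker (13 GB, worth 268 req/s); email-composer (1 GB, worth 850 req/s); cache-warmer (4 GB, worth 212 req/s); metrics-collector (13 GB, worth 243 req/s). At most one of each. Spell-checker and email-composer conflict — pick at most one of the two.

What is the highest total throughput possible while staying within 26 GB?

A density-first pass picks session-store + pdf-renderer + rate-limiter + email-composer + cache-warmer — 2758 at 22 GB.
Dropping rate-limiter frees 9 GB; slotting in image-resizer (12 GB) lifts the total to 2860 at 25 GB.
The closest alternative, session-store + pdf-renderer + rate-limiter + email-composer + cache-warmer, reaches only 2758.

2860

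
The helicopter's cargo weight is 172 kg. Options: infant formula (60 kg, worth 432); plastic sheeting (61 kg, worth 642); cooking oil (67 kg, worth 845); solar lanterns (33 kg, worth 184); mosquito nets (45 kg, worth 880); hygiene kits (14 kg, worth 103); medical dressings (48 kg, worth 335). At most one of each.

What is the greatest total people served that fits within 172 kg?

2157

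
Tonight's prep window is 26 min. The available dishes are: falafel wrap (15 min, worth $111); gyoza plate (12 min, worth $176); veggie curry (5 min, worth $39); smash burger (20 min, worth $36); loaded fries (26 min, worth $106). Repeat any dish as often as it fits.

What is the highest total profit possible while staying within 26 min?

352

The ratio ordering already packs tightly: 2×gyoza plate, 24 min, 352.
Every other selection either busts 26 min or fails to beat 352.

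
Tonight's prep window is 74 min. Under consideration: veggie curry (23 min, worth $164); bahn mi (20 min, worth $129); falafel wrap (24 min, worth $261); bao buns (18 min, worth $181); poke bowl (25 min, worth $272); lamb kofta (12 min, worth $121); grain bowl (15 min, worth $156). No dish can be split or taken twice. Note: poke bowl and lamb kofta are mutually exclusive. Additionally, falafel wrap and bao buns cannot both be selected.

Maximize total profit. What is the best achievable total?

Density check — poke bowl 10.88, falafel wrap 10.88, grain bowl 10.40 are the best per min.
The ratio heuristic lands on falafel wrap + poke bowl + grain bowl (689) but leaves 10 min idle.
Dropping poke bowl frees 25 min; slotting in veggie curry + lamb kofta (35 min) lifts the total to 702 at 74 min.
No other feasible combination exceeds 702.

702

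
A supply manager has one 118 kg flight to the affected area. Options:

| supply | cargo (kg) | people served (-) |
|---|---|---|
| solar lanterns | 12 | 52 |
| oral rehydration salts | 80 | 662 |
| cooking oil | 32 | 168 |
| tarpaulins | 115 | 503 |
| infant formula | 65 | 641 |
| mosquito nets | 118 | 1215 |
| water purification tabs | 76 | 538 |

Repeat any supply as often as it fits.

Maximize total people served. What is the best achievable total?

1215

Density check — mosquito nets 10.30, infant formula 9.86, oral rehydration salts 8.28 are the best per kg.
Mosquito nets uses 118 of the 118 kg and totals 1215.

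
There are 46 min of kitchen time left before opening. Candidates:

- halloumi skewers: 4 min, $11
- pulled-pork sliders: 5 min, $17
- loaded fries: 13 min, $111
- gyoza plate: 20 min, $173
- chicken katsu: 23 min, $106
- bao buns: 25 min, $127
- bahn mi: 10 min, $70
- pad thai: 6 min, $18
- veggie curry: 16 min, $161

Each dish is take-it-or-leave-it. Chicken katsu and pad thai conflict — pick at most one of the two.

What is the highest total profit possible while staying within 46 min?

The ratio ordering already packs tightly: gyoza plate + bahn mi + veggie curry, 46 min, 404.

404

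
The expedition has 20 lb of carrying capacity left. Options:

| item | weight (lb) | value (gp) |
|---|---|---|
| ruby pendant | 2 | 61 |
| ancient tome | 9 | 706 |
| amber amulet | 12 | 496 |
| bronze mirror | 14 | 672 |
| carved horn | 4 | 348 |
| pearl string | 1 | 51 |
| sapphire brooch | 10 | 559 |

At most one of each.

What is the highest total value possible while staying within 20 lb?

The ratio heuristic lands on ruby pendant + ancient tome + carved horn + pearl string (1166) but leaves 4 lb idle.
Dropping ruby pendant and carved horn frees 6 lb; slotting in sapphire brooch (10 lb) lifts the total to 1316 at 20 lb.

1316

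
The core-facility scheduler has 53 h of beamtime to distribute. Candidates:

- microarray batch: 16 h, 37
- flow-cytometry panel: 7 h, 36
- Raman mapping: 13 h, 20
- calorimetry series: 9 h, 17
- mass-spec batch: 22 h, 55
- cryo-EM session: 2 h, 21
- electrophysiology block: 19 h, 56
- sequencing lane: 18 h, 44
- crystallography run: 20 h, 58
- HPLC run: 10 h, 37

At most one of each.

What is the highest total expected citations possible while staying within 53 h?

Ranking by ratio (expected citations/h): cryo-EM session 10.50, flow-cytometry panel 5.14, HPLC run 3.70.
Taking the top-ratio experiments first gives flow-cytometry panel + calorimetry series + cryo-EM session + electrophysiology block + HPLC run for 167 (47 h).
The 28 h tied up in calorimetry series and electrophysiology block is better spent on microarray batch + sequencing lane — total rises to 175 (53 h).
Nothing else within 53 h beats 175.

175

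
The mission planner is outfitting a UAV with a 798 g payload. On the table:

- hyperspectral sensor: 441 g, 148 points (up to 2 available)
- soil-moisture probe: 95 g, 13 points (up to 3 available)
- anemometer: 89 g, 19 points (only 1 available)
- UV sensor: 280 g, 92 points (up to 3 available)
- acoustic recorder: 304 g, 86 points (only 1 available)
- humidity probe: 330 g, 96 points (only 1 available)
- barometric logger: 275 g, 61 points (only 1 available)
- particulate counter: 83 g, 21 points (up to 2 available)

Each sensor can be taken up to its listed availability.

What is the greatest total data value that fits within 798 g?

244

A density-first pass picks hyperspectral sensor + UV sensor — 240 at 721 g.
Dropping UV sensor frees 280 g; slotting in humidity probe (330 g) lifts the total to 244 at 771 g.
Nothing else within 798 g beats 244.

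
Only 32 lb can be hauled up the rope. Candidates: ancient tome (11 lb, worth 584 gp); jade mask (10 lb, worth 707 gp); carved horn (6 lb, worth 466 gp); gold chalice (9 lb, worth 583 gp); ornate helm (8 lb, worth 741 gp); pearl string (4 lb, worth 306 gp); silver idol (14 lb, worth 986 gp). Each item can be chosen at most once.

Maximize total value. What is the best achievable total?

2499

A density-first pass picks jade mask + carved horn + ornate helm + pearl string — 2220 at 28 lb.
The 10 lb tied up in jade mask is better spent on silver idol — total rises to 2499 (32 lb).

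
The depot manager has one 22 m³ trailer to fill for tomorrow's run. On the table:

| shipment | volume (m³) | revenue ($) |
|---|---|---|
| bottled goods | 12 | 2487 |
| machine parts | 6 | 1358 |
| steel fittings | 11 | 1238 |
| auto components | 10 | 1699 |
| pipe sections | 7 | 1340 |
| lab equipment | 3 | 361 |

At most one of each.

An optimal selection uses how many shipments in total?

3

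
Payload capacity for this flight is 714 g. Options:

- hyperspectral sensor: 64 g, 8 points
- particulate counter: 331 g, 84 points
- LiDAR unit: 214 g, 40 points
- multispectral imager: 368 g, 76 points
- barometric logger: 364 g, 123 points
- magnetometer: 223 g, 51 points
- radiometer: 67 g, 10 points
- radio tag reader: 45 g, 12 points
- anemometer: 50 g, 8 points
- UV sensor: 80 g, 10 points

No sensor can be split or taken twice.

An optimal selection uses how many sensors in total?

2

Optimal total is 207.
particulate counter + barometric logger hits 207 at 695 g.
Any selection reaching 207 contains exactly 2 sensors.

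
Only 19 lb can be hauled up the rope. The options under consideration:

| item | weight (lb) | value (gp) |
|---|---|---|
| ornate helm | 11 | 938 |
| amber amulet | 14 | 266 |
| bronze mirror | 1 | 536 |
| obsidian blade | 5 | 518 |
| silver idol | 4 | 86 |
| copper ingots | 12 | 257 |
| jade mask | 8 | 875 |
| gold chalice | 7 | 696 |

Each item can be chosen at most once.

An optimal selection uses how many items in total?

3

The maximum value within 19 lb is 2170.
ornate helm + bronze mirror + gold chalice hits 2170 at 19 lb.
Every optimal selection uses 3 items.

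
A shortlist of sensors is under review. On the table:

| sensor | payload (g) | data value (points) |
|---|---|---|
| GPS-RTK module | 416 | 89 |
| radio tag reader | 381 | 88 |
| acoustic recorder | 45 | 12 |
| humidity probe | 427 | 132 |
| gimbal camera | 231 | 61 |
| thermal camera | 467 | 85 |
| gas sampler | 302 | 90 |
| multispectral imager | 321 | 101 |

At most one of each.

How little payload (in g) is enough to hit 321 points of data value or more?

1050

Need the lightest bundle worth ≥ 321.
humidity probe + gas sampler + multispectral imager: 323 data value at 1050 g.
Below 1050 g the best achievable stays under 321.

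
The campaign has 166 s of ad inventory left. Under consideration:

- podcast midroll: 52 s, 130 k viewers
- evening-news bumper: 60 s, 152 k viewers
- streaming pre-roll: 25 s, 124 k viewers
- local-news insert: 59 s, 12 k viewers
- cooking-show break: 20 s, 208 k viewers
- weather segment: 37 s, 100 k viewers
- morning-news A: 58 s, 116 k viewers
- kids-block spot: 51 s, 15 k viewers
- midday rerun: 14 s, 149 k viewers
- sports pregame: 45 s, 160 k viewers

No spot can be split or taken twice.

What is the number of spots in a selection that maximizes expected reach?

Optimal total is 793.
evening-news bumper + streaming pre-roll + cooking-show break + midday rerun + sports pregame hits 793 at 164 s.
All optima have 5 spots.

5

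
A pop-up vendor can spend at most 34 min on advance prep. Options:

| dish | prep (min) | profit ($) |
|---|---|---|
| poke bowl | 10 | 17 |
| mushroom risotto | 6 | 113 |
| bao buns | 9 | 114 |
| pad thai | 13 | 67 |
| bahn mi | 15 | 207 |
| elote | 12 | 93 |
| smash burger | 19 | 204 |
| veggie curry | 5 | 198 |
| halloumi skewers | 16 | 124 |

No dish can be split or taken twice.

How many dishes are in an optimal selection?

3

Best achievable profit is 519.
bao buns + bahn mi + veggie curry hits 519 at 29 min.
Any selection reaching 519 contains exactly 3 dishes.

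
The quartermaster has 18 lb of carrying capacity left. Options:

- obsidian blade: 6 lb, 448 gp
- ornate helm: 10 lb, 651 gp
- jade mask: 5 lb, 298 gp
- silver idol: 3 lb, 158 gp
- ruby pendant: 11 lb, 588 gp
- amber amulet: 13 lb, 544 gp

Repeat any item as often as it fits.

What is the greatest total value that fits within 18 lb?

1344

3×obsidian blade uses 18 of the 18 lb and totals 1344.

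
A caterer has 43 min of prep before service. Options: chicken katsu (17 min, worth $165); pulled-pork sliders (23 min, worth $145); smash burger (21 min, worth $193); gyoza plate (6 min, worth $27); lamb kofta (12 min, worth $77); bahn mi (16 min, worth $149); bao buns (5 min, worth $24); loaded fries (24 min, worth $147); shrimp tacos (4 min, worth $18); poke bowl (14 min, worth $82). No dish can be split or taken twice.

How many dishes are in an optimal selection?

3

The maximum profit within 43 min is 382.
For example chicken katsu + smash burger + bao buns achieves it, using 43 min.
Any selection reaching 382 contains exactly 3 dishes.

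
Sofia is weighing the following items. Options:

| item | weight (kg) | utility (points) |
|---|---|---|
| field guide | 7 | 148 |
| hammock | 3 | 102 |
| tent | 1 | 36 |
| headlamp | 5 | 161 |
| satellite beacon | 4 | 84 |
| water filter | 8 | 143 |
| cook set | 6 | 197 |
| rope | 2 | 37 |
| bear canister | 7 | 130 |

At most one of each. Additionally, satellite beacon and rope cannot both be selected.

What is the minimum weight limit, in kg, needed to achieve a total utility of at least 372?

Minimise kg subject to total utility ≥ 372.
Taking tent + headlamp + cook set gives 394 (≥ 372) for 12 kg.
No combination under 12 kg hits 372.

12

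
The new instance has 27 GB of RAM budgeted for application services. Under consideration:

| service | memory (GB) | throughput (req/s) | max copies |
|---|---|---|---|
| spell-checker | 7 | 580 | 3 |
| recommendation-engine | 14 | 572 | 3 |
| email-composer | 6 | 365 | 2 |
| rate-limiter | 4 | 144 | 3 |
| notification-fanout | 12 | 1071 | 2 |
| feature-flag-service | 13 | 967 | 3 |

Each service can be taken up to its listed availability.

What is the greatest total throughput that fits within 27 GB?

2231

Ranking by ratio (throughput/GB): notification-fanout 89.25, spell-checker 82.86, feature-flag-service 74.38, email-composer 60.83.
The ratio heuristic lands on 2×notification-fanout (2142) but leaves 3 GB idle.
The 12 GB tied up in notification-fanout is better spent on 2×spell-checker — total rises to 2231 (26 GB).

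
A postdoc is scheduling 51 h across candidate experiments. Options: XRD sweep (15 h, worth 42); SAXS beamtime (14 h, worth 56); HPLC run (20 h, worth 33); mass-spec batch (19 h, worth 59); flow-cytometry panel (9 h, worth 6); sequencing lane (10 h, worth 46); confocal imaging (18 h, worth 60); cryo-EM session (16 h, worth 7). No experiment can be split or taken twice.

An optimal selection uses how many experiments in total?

Optimal total is 175.
For example SAXS beamtime + mass-spec batch + confocal imaging achieves it, using 51 h.
All optima have 3 experiments.

3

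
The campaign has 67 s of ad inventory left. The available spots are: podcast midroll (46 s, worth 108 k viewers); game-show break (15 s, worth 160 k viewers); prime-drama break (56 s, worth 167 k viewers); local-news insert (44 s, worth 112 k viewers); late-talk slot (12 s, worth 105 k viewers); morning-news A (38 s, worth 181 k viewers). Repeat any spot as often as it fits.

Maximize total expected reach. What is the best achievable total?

640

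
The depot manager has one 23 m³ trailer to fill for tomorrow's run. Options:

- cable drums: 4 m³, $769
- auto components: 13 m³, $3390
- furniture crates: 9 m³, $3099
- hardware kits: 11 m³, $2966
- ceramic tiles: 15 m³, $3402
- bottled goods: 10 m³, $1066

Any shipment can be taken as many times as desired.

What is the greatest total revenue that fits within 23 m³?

6967

By revenue per m³: furniture crates 344.33, hardware kits 269.64, auto components 260.77 lead.
Cable drums + 2×furniture crates uses 22 of the 23 m³ and totals 6967.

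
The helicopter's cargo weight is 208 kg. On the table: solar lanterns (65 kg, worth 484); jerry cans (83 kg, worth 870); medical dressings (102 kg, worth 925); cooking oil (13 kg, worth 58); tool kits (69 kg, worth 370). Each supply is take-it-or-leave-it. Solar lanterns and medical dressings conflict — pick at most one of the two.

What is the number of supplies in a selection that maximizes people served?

The maximum people served within 208 kg is 1853.
jerry cans + medical dressings + cooking oil hits 1853 at 198 kg.
Any selection reaching 1853 contains exactly 3 supplies.

3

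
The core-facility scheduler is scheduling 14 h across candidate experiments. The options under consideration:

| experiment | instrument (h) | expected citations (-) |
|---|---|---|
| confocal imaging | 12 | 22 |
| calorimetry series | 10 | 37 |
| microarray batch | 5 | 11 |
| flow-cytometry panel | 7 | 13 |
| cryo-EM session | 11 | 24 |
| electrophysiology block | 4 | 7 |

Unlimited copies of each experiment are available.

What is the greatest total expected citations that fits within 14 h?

Calorimetry series + electrophysiology block uses 14 of the 14 h and totals 44.
Nothing else within 14 h beats 44.

44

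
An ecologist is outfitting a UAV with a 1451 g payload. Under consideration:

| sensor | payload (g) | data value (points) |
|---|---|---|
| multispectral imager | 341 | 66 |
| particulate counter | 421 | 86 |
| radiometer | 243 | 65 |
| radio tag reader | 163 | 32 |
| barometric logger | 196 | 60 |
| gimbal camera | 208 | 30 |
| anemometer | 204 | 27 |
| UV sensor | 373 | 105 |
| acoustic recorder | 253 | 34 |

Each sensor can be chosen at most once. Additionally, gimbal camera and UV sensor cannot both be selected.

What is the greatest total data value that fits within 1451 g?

Particulate counter + radiometer + radio tag reader + barometric logger + UV sensor uses 1396 of the 1451 g and totals 348.
Runner-up particulate counter + radiometer + barometric logger + anemometer + UV sensor tops out at 343.

348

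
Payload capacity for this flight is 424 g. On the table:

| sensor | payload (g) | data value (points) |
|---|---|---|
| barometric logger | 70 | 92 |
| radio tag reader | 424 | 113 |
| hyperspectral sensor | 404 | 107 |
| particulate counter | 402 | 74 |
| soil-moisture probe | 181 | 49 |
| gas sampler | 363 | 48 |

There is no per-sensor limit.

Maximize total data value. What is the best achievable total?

552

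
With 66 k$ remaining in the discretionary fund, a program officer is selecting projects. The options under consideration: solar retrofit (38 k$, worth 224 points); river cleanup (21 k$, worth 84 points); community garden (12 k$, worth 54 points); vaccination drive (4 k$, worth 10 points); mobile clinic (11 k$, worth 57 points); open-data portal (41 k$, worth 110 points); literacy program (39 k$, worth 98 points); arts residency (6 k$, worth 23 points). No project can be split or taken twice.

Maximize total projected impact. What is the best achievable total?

345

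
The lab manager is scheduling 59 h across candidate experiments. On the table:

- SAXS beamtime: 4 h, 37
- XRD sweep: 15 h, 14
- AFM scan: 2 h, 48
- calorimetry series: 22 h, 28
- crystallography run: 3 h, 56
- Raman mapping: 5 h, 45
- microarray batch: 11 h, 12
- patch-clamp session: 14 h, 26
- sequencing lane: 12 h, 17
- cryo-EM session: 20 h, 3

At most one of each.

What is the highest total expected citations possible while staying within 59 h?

Filling by ratio: SAXS beamtime + AFM scan + crystallography run + Raman mapping + microarray batch + patch-clamp session + sequencing lane for 241, with 8 h left unused.
The 14 h tied up in patch-clamp session is better spent on calorimetry series — total rises to 243 (59 h).

243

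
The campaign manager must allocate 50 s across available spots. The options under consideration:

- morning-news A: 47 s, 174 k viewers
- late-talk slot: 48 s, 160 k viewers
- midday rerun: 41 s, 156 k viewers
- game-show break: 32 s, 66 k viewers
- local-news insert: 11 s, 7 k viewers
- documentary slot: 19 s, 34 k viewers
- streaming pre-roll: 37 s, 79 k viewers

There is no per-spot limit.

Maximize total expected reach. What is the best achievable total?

174

By expected reach per s: midday rerun 3.80, morning-news A 3.70, late-talk slot 3.33, streaming pre-roll 2.14 lead.
Filling by ratio: midday rerun for 156, with 9 s left unused.
Replace midday rerun with morning-news A: the trade gains 18 net, giving 174 at 47 s.
No other feasible combination exceeds 174.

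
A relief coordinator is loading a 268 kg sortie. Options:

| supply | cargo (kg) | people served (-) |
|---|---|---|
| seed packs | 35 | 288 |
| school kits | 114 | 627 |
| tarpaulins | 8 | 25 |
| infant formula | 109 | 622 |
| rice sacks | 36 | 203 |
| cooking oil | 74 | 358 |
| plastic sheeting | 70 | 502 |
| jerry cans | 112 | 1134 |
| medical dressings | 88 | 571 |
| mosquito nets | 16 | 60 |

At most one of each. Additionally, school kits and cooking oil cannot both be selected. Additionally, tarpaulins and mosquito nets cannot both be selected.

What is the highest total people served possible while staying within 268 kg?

The ratio ordering already packs tightly: seed packs + tarpaulins + rice sacks + plastic sheeting + jerry cans, 261 kg, 2152.
Next best is seed packs + rice sacks + plastic sheeting + jerry cans at 2127 (253 kg) — short by 25.

2152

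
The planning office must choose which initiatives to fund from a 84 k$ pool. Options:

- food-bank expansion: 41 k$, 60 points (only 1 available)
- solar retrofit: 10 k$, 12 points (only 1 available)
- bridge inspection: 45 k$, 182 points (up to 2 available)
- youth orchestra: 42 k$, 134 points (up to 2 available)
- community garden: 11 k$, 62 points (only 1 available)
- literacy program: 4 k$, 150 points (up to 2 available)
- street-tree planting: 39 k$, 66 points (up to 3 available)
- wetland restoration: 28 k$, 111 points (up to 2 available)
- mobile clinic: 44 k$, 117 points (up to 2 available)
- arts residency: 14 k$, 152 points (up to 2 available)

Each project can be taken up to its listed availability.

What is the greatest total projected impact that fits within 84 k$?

786

By projected impact per k$: literacy program 37.50, arts residency 10.86, community garden 5.64, bridge inspection 4.04 lead.
A density-first pass picks community garden + 2×literacy program + wetland restoration + 2×arts residency — 777 at 75 k$.
Dropping community garden and wetland restoration frees 39 k$; slotting in bridge inspection (45 k$) lifts the total to 786 at 81 k$.
That's the maximum — no swap from here does better than 786.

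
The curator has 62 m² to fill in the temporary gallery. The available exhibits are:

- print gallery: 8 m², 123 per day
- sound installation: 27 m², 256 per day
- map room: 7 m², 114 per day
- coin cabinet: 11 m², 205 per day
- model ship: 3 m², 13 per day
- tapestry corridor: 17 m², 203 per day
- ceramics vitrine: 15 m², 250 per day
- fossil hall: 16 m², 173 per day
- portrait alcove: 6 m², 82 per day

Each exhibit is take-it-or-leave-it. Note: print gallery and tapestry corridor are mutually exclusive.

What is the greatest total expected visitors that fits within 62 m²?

Taking the top-ratio exhibits first gives print gallery + map room + coin cabinet + model ship + ceramics vitrine + portrait alcove for 787 (50 m²).
Replace portrait alcove with fossil hall: the trade gains 91 net, giving 878 at 60 m².

878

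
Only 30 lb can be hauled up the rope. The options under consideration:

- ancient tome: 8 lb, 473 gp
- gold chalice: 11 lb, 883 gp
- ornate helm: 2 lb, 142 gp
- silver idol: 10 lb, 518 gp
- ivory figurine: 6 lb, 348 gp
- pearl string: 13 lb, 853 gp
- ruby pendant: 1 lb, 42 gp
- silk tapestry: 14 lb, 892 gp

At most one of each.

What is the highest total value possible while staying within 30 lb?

Taking the top-ratio items first gives gold chalice + ornate helm + pearl string + ruby pendant for 1920 (27 lb).
The 3 lb tied up in ornate helm and ruby pendant is better spent on ivory figurine — total rises to 2084 (30 lb).
Runner-up gold chalice + ornate helm + ruby pendant + silk tapestry tops out at 1959.

2084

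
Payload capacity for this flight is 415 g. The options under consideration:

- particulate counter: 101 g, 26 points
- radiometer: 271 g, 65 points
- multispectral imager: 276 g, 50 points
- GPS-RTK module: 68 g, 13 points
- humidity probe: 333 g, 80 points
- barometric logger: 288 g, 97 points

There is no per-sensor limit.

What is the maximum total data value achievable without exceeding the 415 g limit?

Best packing: particulate counter + barometric logger — 389 g, 123 total.
No other feasible combination exceeds 123.

123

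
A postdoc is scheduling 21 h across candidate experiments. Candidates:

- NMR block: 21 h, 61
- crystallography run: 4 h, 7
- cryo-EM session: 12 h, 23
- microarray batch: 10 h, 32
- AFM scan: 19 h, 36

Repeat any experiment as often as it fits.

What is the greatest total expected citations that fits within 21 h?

Best packing: 2×microarray batch — 20 h, 64 total.
Every other selection either busts 21 h or fails to beat 64.

64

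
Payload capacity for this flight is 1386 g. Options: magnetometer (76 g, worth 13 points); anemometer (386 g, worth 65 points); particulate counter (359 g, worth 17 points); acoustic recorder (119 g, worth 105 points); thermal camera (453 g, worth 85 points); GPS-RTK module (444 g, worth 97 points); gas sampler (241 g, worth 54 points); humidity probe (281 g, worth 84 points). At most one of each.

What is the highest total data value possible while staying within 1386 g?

By data value per g: acoustic recorder 0.88, humidity probe 0.30, gas sampler 0.22 lead.
Filling by ratio: magnetometer + acoustic recorder + GPS-RTK module + gas sampler + humidity probe for 353, with 225 g left unused.
The 241 g tied up in gas sampler is better spent on thermal camera — total rises to 384 (1373 g).

384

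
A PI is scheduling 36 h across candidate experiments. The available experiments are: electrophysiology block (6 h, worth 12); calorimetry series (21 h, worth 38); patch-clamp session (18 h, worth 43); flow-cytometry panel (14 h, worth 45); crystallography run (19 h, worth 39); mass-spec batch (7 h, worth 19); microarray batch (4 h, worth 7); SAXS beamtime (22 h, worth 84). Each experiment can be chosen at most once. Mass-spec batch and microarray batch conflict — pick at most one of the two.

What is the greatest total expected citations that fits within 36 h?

Flow-cytometry panel + SAXS beamtime uses 36 of the 36 h and totals 129.
Runner-up electrophysiology block + mass-spec batch + SAXS beamtime tops out at 115.

129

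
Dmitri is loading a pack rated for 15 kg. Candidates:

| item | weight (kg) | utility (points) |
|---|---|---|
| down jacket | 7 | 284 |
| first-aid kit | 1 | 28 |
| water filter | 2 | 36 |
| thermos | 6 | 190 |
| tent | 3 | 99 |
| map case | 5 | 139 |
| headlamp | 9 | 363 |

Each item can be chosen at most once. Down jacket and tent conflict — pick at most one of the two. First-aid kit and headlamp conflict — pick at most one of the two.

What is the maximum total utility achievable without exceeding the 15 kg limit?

553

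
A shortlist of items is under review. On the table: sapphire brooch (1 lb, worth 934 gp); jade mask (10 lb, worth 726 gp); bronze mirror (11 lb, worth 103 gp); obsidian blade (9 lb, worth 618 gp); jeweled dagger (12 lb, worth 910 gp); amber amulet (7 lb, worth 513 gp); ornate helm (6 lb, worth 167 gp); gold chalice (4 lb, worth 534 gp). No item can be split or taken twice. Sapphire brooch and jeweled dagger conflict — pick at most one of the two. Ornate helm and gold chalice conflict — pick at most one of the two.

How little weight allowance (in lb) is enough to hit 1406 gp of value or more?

Need the lightest bundle worth ≥ 1406.
sapphire brooch + gold chalice reaches 1468 using 5 lb.
Any bundle with less than 5 lb falls short of 1406.

5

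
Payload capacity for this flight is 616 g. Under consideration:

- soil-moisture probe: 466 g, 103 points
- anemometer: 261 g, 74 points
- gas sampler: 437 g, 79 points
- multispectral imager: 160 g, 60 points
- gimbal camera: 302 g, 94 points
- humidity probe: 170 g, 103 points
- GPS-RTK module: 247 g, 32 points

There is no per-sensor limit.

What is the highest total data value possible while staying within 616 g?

Density check — humidity probe 0.61, multispectral imager 0.38, gimbal camera 0.31 are the best per g.
3×humidity probe uses 510 of the 616 g and totals 309.
Nothing else within 616 g beats 309.

309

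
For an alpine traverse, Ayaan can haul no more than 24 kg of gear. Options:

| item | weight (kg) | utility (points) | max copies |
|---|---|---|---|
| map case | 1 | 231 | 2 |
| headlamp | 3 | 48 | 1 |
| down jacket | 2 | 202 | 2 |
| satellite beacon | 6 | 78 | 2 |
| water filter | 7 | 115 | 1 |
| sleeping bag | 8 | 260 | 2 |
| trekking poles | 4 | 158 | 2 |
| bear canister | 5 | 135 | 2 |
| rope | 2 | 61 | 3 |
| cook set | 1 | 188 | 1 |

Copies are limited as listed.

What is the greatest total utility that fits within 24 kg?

2×map case + 2×down jacket + sleeping bag + 2×trekking poles + cook set uses 23 of the 24 kg and totals 1630.

1630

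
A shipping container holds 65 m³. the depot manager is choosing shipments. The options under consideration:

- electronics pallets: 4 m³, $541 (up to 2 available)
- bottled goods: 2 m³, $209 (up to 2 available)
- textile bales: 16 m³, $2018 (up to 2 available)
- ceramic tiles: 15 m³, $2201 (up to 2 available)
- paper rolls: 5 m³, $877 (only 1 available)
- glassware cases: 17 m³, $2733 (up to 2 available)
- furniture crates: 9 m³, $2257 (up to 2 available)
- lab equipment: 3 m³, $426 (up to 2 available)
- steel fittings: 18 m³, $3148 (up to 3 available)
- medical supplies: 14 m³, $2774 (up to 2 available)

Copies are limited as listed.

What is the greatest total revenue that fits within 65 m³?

13210

A density-first pass picks 2×electronics pallets + paper rolls + 2×furniture crates + 2×lab equipment + 2×medical supplies — 12873 at 65 m³.
Replace 2×electronics pallets and paper rolls and 2×lab equipment with steel fittings: the trade gains 337 net, giving 13210 at 64 m³.
No other feasible combination exceeds 13210.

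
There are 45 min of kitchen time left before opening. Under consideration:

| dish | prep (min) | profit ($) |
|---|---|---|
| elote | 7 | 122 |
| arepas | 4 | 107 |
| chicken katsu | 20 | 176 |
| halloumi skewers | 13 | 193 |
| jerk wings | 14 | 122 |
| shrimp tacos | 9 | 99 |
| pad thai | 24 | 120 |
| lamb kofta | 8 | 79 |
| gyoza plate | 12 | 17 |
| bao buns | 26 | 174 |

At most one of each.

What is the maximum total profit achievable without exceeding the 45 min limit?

600

Ranking by ratio (profit/min): arepas 26.75, elote 17.43, halloumi skewers 14.85.
Elote + arepas + halloumi skewers + shrimp tacos + lamb kofta uses 41 of the 45 min and totals 600.
Runner-up elote + arepas + chicken katsu + halloumi skewers tops out at 598.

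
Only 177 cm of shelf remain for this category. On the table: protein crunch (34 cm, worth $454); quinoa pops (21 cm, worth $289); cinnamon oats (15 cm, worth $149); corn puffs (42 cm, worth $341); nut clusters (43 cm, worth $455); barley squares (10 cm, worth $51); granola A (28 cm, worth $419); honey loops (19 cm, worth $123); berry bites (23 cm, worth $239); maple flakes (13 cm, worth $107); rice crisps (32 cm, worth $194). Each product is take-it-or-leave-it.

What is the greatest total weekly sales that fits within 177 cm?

2112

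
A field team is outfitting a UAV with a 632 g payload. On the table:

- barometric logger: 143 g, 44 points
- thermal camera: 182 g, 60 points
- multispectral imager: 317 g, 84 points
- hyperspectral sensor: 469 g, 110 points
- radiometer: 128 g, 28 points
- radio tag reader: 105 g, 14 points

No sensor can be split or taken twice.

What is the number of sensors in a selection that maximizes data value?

3

Optimal total is 172.
thermal camera + multispectral imager + radiometer hits 172 at 627 g.
All optima have 3 sensors.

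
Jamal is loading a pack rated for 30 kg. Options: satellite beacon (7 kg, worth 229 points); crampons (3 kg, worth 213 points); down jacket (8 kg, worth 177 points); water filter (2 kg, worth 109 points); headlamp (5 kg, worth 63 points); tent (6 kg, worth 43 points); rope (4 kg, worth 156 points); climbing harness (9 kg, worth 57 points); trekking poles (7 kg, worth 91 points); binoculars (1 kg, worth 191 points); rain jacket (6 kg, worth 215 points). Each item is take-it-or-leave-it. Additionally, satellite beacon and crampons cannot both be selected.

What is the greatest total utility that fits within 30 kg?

1124

Taking crampons + down jacket + water filter + headlamp + rope + binoculars + rain jacket: 29 kg used, 1124 in utility.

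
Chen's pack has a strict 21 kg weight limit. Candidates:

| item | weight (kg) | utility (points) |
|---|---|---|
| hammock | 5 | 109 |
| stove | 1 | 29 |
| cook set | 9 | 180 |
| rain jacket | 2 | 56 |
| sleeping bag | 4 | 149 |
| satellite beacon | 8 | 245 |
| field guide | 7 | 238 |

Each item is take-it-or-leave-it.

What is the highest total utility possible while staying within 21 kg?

Taking the top-ratio items first gives stove + sleeping bag + satellite beacon + field guide for 661 (20 kg).
Replace stove with rain jacket: the trade gains 27 net, giving 688 at 21 kg.
Runner-up stove + sleeping bag + satellite beacon + field guide tops out at 661.

688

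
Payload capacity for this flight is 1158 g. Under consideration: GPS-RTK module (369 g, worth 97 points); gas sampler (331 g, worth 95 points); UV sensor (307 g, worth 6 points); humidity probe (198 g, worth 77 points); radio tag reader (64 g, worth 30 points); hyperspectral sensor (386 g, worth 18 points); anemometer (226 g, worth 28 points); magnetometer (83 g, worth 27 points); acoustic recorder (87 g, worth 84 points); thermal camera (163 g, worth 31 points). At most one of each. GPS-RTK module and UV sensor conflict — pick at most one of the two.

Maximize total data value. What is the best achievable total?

410

Density check — acoustic recorder 0.97, radio tag reader 0.47, humidity probe 0.39 are the best per g.
Taking GPS-RTK module + gas sampler + humidity probe + radio tag reader + magnetometer + acoustic recorder: 1132 g used, 410 in data value.
Next best is GPS-RTK module + gas sampler + humidity probe + acoustic recorder + thermal camera at 384 (1148 g) — short by 26.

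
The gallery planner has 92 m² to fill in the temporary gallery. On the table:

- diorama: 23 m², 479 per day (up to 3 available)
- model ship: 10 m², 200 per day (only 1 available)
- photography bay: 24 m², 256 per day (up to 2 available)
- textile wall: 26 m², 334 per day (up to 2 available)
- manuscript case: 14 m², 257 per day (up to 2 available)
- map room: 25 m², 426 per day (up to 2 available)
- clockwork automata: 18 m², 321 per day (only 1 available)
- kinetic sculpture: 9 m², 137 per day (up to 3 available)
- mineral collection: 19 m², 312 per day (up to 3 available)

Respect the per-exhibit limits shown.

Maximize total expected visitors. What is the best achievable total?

1831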